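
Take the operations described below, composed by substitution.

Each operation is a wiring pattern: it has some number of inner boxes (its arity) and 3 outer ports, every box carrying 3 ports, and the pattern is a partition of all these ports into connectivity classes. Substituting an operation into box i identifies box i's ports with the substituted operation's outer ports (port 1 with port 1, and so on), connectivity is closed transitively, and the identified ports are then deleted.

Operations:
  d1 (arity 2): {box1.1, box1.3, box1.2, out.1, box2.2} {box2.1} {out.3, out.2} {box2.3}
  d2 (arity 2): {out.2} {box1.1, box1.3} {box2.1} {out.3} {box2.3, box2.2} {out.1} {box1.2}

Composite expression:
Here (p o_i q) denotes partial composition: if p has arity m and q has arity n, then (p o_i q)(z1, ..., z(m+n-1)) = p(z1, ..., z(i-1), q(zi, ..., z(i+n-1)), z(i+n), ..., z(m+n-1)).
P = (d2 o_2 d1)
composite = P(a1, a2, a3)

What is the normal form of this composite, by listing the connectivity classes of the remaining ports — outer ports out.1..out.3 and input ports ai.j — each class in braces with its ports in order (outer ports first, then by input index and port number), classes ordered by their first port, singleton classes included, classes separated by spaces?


{out.1} {out.2} {out.3} {a1.1, a1.3} {a1.2} {a2.1, a2.2, a2.3, a3.2} {a3.1} {a3.3}

Treat the ports identified at d2 as solder joints: merge, then drop.
the subtree at d1 composes to {out.1, a2.1, a2.2, a2.3, a3.2} {out.2, out.3} {a3.1} {a3.3} on (a2, a3); out.j = own outer ports
the subtree at d2 composes to {out.1} {out.2} {out.3} {a1.1, a1.3} {a1.2} {a2.1, a2.2, a2.3, a3.2} {a3.1} {a3.3} on (a1, a2, a3); out.j = own outer ports


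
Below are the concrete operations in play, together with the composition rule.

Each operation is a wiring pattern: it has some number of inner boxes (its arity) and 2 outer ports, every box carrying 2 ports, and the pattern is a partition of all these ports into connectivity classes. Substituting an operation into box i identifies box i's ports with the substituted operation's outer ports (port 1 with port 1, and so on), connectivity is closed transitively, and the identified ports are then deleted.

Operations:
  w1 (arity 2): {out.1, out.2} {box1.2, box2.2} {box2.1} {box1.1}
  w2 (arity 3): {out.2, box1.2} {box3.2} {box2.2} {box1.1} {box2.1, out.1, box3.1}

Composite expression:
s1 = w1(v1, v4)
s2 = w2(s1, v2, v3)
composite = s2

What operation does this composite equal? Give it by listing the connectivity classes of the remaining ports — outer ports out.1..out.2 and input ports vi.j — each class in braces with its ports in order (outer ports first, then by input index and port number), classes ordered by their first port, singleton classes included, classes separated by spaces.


{out.1, v2.1, v3.1} {out.2} {v1.1} {v1.2, v4.2} {v2.2} {v3.2} {v4.1}

Connectivity passes through glued w2-boundaries; trace each wire chain.
after w1, the pattern on (v1, v4) reads {out.1, out.2} {v1.1} {v1.2, v4.2} {v4.1} (out.j = its outer ports)
after w2, the pattern on (v1, v4, v2, v3) reads {out.1, v2.1, v3.1} {out.2} {v1.1} {v1.2, v4.2} {v2.2} {v3.2} {v4.1} (out.j = its outer ports)


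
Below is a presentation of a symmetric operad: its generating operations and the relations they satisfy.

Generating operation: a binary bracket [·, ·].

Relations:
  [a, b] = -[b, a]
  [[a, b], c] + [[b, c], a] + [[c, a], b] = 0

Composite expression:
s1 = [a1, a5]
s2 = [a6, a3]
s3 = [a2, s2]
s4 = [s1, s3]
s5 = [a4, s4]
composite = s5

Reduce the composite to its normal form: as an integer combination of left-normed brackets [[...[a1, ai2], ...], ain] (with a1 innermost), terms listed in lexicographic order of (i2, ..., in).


[[[[[a1, a5], a2], a3], a6], a4] - [[[[[a1, a5], a2], a6], a3], a4] - [[[[[a1, a5], a3], a6], a2], a4] + [[[[[a1, a5], a6], a3], a2], a4]

In the tensor algebra, words opening a1 carry the a1-anchored form.
Composite bracket: [a4, [[a1, a5], [a2, [a6, a3]]]]
Under [a, b] = ab - ba we get 32 signed associative words (2^5 = 32).
Keep just the words that open with a1:
  a1a5a2a3a6a4 (sign +1) contributes +[[[[[a1, a5], a2], a3], a6], a4]
  a1a5a2a6a3a4 (sign -1) contributes -[[[[[a1, a5], a2], a6], a3], a4]
  a1a5a3a6a2a4 (sign -1) contributes -[[[[[a1, a5], a3], a6], a2], a4]
  a1a5a6a3a2a4 (sign +1) contributes +[[[[[a1, a5], a6], a3], a2], a4]


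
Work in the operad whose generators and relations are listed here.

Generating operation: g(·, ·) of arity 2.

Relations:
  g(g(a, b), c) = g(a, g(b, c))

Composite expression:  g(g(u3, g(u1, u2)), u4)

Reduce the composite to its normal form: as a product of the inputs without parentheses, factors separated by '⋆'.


u3 ⋆ u1 ⋆ u2 ⋆ u4

All parenthesizations of g agree; list the u-inputs left to right.
g(u1, u2) linearizes to u1 ⋆ u2
g(u3, g(u1, u2)) linearizes to u3 ⋆ u1 ⋆ u2
g(g(u3, g(u1, u2)), u4) linearizes to u3 ⋆ u1 ⋆ u2 ⋆ u4


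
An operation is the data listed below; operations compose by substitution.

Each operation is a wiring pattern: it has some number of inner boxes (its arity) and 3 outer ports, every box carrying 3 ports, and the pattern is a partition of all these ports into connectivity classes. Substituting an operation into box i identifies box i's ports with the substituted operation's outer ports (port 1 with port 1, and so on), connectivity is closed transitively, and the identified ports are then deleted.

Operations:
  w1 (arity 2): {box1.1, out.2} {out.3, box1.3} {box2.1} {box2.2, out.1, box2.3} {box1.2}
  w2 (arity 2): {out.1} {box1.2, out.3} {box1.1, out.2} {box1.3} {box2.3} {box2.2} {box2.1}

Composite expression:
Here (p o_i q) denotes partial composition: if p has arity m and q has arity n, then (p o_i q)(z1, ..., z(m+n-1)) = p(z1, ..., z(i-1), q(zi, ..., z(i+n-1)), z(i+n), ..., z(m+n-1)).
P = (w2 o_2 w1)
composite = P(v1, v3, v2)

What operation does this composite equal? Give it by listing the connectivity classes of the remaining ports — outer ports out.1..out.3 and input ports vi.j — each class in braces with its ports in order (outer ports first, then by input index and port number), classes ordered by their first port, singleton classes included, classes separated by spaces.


{out.1} {out.2, v1.1} {out.3, v1.2} {v1.3} {v2.1} {v2.2, v2.3} {v3.1} {v3.2} {v3.3}

Substituting into w2 glues patterns; closure does the rest.
through w1, on inputs (v3, v2): {out.1, v2.2, v2.3} {out.2, v3.1} {out.3, v3.3} {v2.1} {v3.2} (out.j = stage outer ports)
through w2, on inputs (v1, v3, v2): {out.1} {out.2, v1.1} {out.3, v1.2} {v1.3} {v2.1} {v2.2, v2.3} {v3.1} {v3.2} {v3.3} (out.j = stage outer ports)


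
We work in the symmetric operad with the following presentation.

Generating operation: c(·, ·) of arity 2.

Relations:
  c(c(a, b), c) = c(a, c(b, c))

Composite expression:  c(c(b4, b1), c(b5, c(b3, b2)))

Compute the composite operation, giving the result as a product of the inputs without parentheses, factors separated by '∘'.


b4 ∘ b1 ∘ b5 ∘ b3 ∘ b2


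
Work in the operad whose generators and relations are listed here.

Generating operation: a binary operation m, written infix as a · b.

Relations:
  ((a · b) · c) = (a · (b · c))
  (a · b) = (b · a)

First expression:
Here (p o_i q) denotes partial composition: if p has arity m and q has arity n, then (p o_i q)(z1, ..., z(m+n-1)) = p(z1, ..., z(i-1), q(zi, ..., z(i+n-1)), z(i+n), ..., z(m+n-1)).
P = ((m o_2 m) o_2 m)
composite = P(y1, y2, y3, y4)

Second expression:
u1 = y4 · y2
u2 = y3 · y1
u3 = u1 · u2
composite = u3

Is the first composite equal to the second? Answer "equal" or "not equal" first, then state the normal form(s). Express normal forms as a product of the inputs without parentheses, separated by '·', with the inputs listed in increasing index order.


equal; both compose to y1 · y2 · y3 · y4

The first expression reduces to y1 · y2 · y3 · y4
The second expression reduces to y1 · y2 · y3 · y4
The normal forms match — equal.


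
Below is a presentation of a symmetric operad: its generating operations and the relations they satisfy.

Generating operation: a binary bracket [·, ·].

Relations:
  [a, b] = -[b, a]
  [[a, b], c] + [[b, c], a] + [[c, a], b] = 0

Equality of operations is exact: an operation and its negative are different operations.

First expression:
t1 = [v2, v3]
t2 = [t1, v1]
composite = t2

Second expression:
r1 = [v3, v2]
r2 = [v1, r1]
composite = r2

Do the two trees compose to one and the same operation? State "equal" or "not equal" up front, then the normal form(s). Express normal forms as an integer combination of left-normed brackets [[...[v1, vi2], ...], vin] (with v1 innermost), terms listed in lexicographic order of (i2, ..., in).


In normal form, the first expression is -[[v1, v2], v3] + [[v1, v3], v2]
In normal form, the second expression is -[[v1, v2], v3] + [[v1, v3], v2]
Identical normal forms: equal.

equal — both sides give -[[v1, v2], v3] + [[v1, v3], v2]


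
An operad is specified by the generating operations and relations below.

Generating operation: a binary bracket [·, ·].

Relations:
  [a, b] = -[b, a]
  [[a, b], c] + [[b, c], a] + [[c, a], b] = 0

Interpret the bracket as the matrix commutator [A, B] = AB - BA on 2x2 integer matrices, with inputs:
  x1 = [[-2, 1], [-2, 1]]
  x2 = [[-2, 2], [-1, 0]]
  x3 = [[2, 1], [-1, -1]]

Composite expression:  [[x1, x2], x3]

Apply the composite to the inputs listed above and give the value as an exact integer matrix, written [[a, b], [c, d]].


[[3, 18], [9, -3]]

[x1, x2] = [[3, -4], [1, -3]]
[[x1, x2], x3] = [[3, 18], [9, -3]]


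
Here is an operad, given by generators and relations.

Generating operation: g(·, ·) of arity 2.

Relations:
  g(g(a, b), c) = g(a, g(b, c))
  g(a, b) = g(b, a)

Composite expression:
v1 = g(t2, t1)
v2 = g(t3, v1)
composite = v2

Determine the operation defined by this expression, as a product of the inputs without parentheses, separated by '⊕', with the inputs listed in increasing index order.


t1 ⊕ t2 ⊕ t3

Any arrangement under g is one operation, so sort the t-inputs.
g(t2, t1) reduces to t2 ⊕ t1
g(t3, g(t2, t1)) reduces to t3 ⊕ t2 ⊕ t1
commutativity sorts the factors: t1 ⊕ t2 ⊕ t3


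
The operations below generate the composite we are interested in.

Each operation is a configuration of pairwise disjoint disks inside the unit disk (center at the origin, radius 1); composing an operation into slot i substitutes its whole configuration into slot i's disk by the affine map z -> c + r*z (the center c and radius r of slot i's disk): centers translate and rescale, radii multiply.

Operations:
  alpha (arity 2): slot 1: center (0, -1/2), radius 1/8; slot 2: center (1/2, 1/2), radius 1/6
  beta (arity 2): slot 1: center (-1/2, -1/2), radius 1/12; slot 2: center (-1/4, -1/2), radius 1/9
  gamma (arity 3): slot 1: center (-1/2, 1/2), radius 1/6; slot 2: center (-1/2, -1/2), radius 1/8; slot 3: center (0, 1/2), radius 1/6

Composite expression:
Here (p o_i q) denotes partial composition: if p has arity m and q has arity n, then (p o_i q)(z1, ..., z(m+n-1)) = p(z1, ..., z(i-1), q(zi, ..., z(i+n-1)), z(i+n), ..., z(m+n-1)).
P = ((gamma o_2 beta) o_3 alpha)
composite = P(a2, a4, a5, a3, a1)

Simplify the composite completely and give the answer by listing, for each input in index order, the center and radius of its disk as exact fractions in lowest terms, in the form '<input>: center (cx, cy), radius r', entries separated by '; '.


a1: center (0, 1/2), radius 1/6; a2: center (-1/2, 1/2), radius 1/6; a3: center (-151/288, -5/9), radius 1/432; a4: center (-9/16, -9/16), radius 1/96; a5: center (-17/32, -41/72), radius 1/576

Nesting under gamma composes maps z -> c + r*z down each a-path.
tracing a2 down its 1-map path: center (-1/2, 1/2), radius 1/6
tracing a4 down its 2-map path: center (-9/16, -9/16), radius 1/96
tracing a5 down its 3-map path: center (-17/32, -41/72), radius 1/576
tracing a3 down its 3-map path: center (-151/288, -5/9), radius 1/432
tracing a1 down its 1-map path: center (0, 1/2), radius 1/6


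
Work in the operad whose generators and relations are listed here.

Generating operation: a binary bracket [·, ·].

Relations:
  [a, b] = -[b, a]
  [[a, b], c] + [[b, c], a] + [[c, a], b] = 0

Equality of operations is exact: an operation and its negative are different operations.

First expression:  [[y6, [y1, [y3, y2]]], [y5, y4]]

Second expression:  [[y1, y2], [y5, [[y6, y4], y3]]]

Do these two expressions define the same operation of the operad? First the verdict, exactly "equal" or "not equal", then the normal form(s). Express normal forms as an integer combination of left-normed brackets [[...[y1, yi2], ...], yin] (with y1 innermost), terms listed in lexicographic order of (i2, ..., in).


not equal; first: -[[[[[y1, y2], y3], y6], y4], y5] + [[[[[y1, y2], y3], y6], y5], y4] + [[[[[y1, y3], y2], y6], y4], y5] - [[[[[y1, y3], y2], y6], y5], y4]; second: -[[[[[y1, y2], y3], y4], y6], y5] + [[[[[y1, y2], y3], y6], y4], y5] + [[[[[y1, y2], y4], y6], y3], y5] + [[[[[y1, y2], y5], y3], y4], y6] - [[[[[y1, y2], y5], y3], y6], y4] - [[[[[y1, y2], y5], y4], y6], y3] + [[[[[y1, y2], y5], y6], y4], y3] - [[[[[y1, y2], y6], y4], y3], y5]


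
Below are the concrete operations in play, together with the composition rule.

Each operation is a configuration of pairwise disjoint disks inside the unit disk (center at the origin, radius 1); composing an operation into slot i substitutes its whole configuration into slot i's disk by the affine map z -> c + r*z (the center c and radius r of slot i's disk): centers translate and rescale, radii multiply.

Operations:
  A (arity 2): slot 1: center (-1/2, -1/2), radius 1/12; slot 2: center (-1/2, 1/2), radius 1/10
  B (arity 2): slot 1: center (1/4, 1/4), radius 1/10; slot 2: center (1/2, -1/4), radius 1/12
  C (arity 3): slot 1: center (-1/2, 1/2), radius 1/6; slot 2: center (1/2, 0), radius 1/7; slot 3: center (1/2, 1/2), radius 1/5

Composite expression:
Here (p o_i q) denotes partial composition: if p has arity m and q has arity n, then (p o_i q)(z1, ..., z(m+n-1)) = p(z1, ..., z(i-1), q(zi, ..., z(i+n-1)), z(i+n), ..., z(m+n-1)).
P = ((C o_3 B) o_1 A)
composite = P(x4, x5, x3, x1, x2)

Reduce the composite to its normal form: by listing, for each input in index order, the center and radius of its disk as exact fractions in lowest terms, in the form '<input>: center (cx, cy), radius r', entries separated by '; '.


Nesting under C composes maps z -> c + r*z down each x-path.
for x4, the 2-step affine chain lands on center (-7/12, 5/12), radius 1/72
for x5, the 2-step affine chain lands on center (-7/12, 7/12), radius 1/60
for x3, the 1-step affine chain lands on center (1/2, 0), radius 1/7
for x1, the 2-step affine chain lands on center (11/20, 11/20), radius 1/50
for x2, the 2-step affine chain lands on center (3/5, 9/20), radius 1/60

x1: center (11/20, 11/20), radius 1/50; x2: center (3/5, 9/20), radius 1/60; x3: center (1/2, 0), radius 1/7; x4: center (-7/12, 5/12), radius 1/72; x5: center (-7/12, 7/12), radius 1/60


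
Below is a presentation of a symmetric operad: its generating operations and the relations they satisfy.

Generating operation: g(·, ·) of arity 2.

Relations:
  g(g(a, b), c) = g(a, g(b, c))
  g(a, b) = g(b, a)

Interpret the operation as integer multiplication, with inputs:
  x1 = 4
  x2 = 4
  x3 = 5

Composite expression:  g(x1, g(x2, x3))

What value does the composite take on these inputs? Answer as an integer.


g(x2, x3) = 20
g(x1, g(x2, x3)) = 80

80


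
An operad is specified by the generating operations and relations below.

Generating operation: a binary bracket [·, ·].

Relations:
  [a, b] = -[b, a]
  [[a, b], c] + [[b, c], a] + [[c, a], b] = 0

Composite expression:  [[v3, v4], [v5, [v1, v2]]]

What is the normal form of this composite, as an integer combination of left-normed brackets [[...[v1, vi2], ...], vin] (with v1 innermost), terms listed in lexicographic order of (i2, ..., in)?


[[[[v1, v2], v5], v3], v4] - [[[[v1, v2], v5], v4], v3]

Expand each bracket as ab - ba; the v1-initial words give the coefficients.
Composite bracket: [[v3, v4], [v5, [v1, v2]]]
Expanding via [a, b] = ab - ba: 16 signed words (2^4 = 16).
Only words starting with v1 matter:
  word v1v2v5v3v4 has sign +1, contributing +[[[[v1, v2], v5], v3], v4]
  word v1v2v5v4v3 has sign -1, contributing -[[[[v1, v2], v5], v4], v3]


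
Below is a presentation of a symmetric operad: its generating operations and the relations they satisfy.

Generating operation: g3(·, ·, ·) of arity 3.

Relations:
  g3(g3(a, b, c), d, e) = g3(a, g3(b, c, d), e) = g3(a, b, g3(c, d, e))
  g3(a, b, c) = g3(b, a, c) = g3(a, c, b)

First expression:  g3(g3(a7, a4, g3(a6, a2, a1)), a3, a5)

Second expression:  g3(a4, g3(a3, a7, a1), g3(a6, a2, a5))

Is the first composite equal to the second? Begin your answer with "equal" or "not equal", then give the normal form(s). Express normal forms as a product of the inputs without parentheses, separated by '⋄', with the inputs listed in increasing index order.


equal — both sides give a1 ⋄ a2 ⋄ a3 ⋄ a4 ⋄ a5 ⋄ a6 ⋄ a7

The first expression, normalized: a1 ⋄ a2 ⋄ a3 ⋄ a4 ⋄ a5 ⋄ a6 ⋄ a7
The second expression, normalized: a1 ⋄ a2 ⋄ a3 ⋄ a4 ⋄ a5 ⋄ a6 ⋄ a7
The normal forms match — equal.


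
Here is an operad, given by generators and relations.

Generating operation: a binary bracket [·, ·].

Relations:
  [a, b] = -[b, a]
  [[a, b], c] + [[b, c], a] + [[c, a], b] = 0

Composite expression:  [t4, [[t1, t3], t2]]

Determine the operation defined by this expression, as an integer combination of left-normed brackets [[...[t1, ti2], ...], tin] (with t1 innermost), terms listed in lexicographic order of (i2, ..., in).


-[[[t1, t3], t2], t4]

Skip Jacobi rewriting: expand, keep t1-initial words, read off terms.
Composite bracket: [t4, [[t1, t3], t2]]
Each bracket splits as ab - ba, giving 8 signed words (2^3 = 8).
Only words starting with t1 matter:
  the word t1t3t2t4 carries sign -1 and contributes -[[[t1, t3], t2], t4]


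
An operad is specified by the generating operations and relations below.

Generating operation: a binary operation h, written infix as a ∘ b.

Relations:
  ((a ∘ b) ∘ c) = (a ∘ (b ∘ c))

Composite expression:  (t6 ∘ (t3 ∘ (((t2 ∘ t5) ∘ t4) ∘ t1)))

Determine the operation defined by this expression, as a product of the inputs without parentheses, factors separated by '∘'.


t6 ∘ t3 ∘ t2 ∘ t5 ∘ t4 ∘ t1

Associativity of h dissolves the nesting; only the t-input order survives.
(t2 ∘ t5) unparenthesizes to t2 ∘ t5
((t2 ∘ t5) ∘ t4) unparenthesizes to t2 ∘ t5 ∘ t4
(((t2 ∘ t5) ∘ t4) ∘ t1) unparenthesizes to t2 ∘ t5 ∘ t4 ∘ t1
(t3 ∘ (((t2 ∘ t5) ∘ t4) ∘ t1)) unparenthesizes to t3 ∘ t2 ∘ t5 ∘ t4 ∘ t1
(t6 ∘ (t3 ∘ (((t2 ∘ t5) ∘ t4) ∘ t1))) unparenthesizes to t6 ∘ t3 ∘ t2 ∘ t5 ∘ t4 ∘ t1


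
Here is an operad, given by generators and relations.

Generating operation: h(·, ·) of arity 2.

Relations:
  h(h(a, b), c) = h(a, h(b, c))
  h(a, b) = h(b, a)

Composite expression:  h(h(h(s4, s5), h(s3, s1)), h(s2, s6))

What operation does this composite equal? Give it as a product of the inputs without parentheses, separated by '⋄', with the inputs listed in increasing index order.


s1 ⋄ s2 ⋄ s3 ⋄ s4 ⋄ s5 ⋄ s6


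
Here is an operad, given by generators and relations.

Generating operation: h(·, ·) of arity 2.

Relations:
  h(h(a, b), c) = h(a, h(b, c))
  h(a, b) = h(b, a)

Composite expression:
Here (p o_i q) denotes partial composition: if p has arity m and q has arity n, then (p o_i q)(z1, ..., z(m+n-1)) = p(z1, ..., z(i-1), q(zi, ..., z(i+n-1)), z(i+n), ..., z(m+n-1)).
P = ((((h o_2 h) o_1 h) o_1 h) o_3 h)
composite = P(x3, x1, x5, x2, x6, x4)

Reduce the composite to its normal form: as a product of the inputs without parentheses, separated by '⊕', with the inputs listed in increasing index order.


x1 ⊕ x2 ⊕ x3 ⊕ x4 ⊕ x5 ⊕ x6

Any arrangement under h is one operation, so sort the x-inputs.
h(x3, x1) linearizes to x3 ⊕ x1
h(x5, x2) linearizes to x5 ⊕ x2
h(h(x3, x1), h(x5, x2)) linearizes to x3 ⊕ x1 ⊕ x5 ⊕ x2
h(x6, x4) linearizes to x6 ⊕ x4
h(h(h(x3, x1), h(x5, x2)), h(x6, x4)) linearizes to x3 ⊕ x1 ⊕ x5 ⊕ x2 ⊕ x6 ⊕ x4
the factors in increasing index order: x1 ⊕ x2 ⊕ x3 ⊕ x4 ⊕ x5 ⊕ x6


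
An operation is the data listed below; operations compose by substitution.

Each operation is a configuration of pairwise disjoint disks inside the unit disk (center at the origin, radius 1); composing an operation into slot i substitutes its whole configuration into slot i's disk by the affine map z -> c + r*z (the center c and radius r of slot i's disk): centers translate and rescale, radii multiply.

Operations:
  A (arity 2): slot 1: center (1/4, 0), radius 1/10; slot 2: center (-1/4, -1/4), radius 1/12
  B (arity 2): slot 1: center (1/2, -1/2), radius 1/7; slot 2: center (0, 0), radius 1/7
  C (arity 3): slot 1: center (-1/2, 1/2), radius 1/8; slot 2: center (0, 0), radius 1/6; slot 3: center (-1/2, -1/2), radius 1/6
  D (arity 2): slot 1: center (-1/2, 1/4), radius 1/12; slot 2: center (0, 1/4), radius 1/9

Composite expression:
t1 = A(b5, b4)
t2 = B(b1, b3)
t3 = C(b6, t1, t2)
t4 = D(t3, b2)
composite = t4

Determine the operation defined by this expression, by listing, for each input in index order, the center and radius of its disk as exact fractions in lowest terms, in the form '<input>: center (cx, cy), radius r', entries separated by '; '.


b1: center (-77/144, 29/144), radius 1/504; b2: center (0, 1/4), radius 1/9; b3: center (-13/24, 5/24), radius 1/504; b4: center (-145/288, 71/288), radius 1/864; b5: center (-143/288, 1/4), radius 1/720; b6: center (-13/24, 7/24), radius 1/96

Only the slot chain above each b matters under D; compose those maps.
tracing b6 down its 2-map path: center (-13/24, 7/24), radius 1/96
tracing b5 down its 3-map path: center (-143/288, 1/4), radius 1/720
tracing b4 down its 3-map path: center (-145/288, 71/288), radius 1/864
tracing b1 down its 3-map path: center (-77/144, 29/144), radius 1/504
tracing b3 down its 3-map path: center (-13/24, 5/24), radius 1/504
tracing b2 down its 1-map path: center (0, 1/4), radius 1/9


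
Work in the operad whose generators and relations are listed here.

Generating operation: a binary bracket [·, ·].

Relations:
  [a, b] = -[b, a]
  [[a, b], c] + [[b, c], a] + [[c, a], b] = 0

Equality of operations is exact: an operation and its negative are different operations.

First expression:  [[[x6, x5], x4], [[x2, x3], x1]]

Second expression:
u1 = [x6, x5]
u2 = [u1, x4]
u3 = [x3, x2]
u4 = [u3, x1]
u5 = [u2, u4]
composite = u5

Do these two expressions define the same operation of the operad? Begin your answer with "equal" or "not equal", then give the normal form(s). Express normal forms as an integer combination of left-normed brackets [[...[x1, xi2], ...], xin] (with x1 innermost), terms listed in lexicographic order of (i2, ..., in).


not equal — first [[[[[x1, x2], x3], x4], x5], x6] - [[[[[x1, x2], x3], x4], x6], x5] - [[[[[x1, x2], x3], x5], x6], x4] + [[[[[x1, x2], x3], x6], x5], x4] - [[[[[x1, x3], x2], x4], x5], x6] + [[[[[x1, x3], x2], x4], x6], x5] + [[[[[x1, x3], x2], x5], x6], x4] - [[[[[x1, x3], x2], x6], x5], x4], second -[[[[[x1, x2], x3], x4], x5], x6] + [[[[[x1, x2], x3], x4], x6], x5] + [[[[[x1, x2], x3], x5], x6], x4] - [[[[[x1, x2], x3], x6], x5], x4] + [[[[[x1, x3], x2], x4], x5], x6] - [[[[[x1, x3], x2], x4], x6], x5] - [[[[[x1, x3], x2], x5], x6], x4] + [[[[[x1, x3], x2], x6], x5], x4]

Reducing the first expression gives [[[[[x1, x2], x3], x4], x5], x6] - [[[[[x1, x2], x3], x4], x6], x5] - [[[[[x1, x2], x3], x5], x6], x4] + [[[[[x1, x2], x3], x6], x5], x4] - [[[[[x1, x3], x2], x4], x5], x6] + [[[[[x1, x3], x2], x4], x6], x5] + [[[[[x1, x3], x2], x5], x6], x4] - [[[[[x1, x3], x2], x6], x5], x4]
Reducing the second expression gives -[[[[[x1, x2], x3], x4], x5], x6] + [[[[[x1, x2], x3], x4], x6], x5] + [[[[[x1, x2], x3], x5], x6], x4] - [[[[[x1, x2], x3], x6], x5], x4] + [[[[[x1, x3], x2], x4], x5], x6] - [[[[[x1, x3], x2], x4], x6], x5] - [[[[[x1, x3], x2], x5], x6], x4] + [[[[[x1, x3], x2], x6], x5], x4]
The normal forms differ: not equal.


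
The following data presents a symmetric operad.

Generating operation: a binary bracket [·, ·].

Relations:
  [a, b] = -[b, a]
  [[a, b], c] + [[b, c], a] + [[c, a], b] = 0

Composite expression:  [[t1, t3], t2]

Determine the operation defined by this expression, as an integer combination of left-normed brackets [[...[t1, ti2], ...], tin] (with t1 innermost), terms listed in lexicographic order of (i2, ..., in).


Skip Jacobi rewriting: expand, keep t1-initial words, read off terms.
Composite bracket: [[t1, t3], t2]
Expanding via [a, b] = ab - ba: 4 signed words (2^2 = 4).
Only words starting with t1 matter:
  sign of t1t3t2 is +1, so it contributes +[[t1, t3], t2]

[[t1, t3], t2]


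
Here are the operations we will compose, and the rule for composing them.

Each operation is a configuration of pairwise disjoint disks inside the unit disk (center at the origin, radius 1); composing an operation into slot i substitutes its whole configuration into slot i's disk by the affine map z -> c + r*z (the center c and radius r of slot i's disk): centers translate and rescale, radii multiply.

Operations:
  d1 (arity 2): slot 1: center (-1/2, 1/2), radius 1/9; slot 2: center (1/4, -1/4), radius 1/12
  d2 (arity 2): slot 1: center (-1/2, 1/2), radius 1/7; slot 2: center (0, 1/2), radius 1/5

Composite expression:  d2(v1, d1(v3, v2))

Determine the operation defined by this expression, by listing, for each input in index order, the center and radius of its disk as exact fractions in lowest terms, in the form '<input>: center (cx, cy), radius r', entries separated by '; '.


v1: center (-1/2, 1/2), radius 1/7; v2: center (1/20, 9/20), radius 1/60; v3: center (-1/10, 3/5), radius 1/45

Only the slot chain above each v matters under d2; compose those maps.
v1 passes through 1 substitution, ending at center (-1/2, 1/2), radius 1/7
v3 passes through 2 substitutions, ending at center (-1/10, 3/5), radius 1/45
v2 passes through 2 substitutions, ending at center (1/20, 9/20), radius 1/60


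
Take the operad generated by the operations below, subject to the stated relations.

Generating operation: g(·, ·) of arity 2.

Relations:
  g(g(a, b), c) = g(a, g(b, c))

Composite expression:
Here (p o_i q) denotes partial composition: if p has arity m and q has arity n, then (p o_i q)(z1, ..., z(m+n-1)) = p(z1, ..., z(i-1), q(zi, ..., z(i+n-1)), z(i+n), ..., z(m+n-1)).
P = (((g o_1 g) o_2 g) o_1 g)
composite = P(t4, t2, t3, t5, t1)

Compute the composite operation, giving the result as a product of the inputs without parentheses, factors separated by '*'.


t4 * t2 * t3 * t5 * t1

Key point: g is associative — brackets drop, the t-order remains.
g(t4, t2) flattens to t4 * t2
g(t3, t5) flattens to t3 * t5
g(g(t4, t2), g(t3, t5)) flattens to t4 * t2 * t3 * t5
g(g(g(t4, t2), g(t3, t5)), t1) flattens to t4 * t2 * t3 * t5 * t1


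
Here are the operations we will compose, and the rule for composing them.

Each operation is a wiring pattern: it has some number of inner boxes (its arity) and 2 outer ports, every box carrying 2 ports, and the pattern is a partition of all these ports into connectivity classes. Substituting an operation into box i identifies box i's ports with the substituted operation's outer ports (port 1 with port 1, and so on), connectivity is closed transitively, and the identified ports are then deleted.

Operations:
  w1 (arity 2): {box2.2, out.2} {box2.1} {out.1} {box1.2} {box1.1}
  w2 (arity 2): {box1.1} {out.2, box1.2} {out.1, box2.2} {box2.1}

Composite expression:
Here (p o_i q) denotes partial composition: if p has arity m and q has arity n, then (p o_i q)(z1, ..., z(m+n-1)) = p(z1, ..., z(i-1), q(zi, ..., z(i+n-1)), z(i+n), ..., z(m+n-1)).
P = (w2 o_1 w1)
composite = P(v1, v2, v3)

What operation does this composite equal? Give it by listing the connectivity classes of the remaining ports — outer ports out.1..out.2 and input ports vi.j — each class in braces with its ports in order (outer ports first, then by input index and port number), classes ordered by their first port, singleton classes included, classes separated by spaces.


Connectivity passes through glued w2-boundaries; trace each wire chain.
composing w1 on (v1, v2), with out.j its own outer ports: {out.1} {out.2, v2.2} {v1.1} {v1.2} {v2.1}
composing w2 on (v1, v2, v3), with out.j its own outer ports: {out.1, v3.2} {out.2, v2.2} {v1.1} {v1.2} {v2.1} {v3.1}

{out.1, v3.2} {out.2, v2.2} {v1.1} {v1.2} {v2.1} {v3.1}


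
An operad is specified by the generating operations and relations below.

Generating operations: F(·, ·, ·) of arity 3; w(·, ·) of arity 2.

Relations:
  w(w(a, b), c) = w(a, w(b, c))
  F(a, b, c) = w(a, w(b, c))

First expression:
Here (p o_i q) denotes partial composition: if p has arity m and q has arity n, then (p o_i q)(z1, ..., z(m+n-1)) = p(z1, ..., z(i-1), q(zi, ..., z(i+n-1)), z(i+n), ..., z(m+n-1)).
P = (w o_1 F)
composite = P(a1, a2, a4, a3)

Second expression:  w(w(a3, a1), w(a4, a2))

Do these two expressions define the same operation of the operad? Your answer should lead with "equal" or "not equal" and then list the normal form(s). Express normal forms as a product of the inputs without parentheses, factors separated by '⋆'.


The first composite normalizes to a1 ⋆ a2 ⋆ a4 ⋆ a3
The second composite normalizes to a3 ⋆ a1 ⋆ a4 ⋆ a2
Different reductions; not equal.

not equal; the first gives a1 ⋆ a2 ⋆ a4 ⋆ a3 and the second a3 ⋆ a1 ⋆ a4 ⋆ a2


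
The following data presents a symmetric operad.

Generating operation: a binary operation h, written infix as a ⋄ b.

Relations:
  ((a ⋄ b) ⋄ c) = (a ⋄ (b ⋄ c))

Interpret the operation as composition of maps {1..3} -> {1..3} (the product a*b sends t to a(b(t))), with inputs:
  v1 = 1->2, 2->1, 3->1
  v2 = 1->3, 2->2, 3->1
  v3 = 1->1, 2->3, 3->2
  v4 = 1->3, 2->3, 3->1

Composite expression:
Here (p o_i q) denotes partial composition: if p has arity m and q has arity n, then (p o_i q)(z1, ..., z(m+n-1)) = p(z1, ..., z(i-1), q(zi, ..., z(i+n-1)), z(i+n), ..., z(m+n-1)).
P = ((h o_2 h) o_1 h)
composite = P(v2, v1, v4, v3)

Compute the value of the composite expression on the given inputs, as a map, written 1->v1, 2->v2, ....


1->3, 2->2, 3->3


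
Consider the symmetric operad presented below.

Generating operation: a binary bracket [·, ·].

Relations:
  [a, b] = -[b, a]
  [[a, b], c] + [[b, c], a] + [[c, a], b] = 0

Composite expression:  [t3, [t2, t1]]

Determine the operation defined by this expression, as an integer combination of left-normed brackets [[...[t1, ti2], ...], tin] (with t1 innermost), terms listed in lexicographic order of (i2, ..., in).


[[t1, t2], t3]

In the tensor algebra, words opening t1 carry the t1-anchored form.
Composite bracket: [t3, [t2, t1]]
Under [a, b] = ab - ba we get 4 signed associative words (2^2 = 4).
Collect the words opening with t1:
  from t1t2t3, sign +1: term +[[t1, t2], t3]


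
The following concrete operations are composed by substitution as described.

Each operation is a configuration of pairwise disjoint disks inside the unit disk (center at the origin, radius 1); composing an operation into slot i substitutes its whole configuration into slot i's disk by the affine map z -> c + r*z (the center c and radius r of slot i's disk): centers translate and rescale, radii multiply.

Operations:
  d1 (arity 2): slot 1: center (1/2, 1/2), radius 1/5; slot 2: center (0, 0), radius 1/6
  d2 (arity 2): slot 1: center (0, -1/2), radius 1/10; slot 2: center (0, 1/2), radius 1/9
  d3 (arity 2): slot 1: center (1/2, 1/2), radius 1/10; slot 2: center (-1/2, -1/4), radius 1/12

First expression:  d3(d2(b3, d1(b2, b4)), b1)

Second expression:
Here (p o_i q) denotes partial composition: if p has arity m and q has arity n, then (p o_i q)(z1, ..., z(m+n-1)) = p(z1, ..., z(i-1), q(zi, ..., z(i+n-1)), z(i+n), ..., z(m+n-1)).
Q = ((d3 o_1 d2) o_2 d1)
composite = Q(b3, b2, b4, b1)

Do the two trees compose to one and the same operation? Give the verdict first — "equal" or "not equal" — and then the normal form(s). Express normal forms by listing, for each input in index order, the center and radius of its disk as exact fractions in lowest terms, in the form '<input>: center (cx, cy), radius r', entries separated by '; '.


equal — both sides give b1: center (-1/2, -1/4), radius 1/12; b2: center (91/180, 5/9), radius 1/450; b3: center (1/2, 9/20), radius 1/100; b4: center (1/2, 11/20), radius 1/540


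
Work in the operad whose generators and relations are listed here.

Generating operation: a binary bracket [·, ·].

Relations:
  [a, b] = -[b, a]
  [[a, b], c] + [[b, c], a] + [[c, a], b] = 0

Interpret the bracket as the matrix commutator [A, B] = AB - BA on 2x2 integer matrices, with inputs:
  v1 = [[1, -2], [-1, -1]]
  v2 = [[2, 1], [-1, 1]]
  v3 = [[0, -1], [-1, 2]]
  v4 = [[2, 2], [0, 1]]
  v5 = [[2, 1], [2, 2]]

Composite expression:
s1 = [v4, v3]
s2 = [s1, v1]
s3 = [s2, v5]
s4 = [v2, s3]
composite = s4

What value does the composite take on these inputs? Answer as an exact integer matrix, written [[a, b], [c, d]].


[[2, -14], [-16, -2]]

[v4, v3] = [[-2, 3], [1, 2]]
[[v4, v3], v1] = [[-1, 2], [-2, 1]]
[[[v4, v3], v1], v5] = [[6, -2], [4, -6]]
[v2, [[[v4, v3], v1], v5]] = [[2, -14], [-16, -2]]


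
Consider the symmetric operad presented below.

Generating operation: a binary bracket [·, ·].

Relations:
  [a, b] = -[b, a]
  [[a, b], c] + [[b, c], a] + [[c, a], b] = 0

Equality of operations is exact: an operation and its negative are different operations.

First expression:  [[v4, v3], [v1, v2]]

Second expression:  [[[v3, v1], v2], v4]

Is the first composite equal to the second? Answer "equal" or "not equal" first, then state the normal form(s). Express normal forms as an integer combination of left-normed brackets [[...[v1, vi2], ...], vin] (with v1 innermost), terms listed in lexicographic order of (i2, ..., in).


not equal; the first gives [[[v1, v2], v3], v4] - [[[v1, v2], v4], v3] and the second -[[[v1, v3], v2], v4]

The first composite normalizes to [[[v1, v2], v3], v4] - [[[v1, v2], v4], v3]
The second composite normalizes to -[[[v1, v3], v2], v4]
The normal forms differ: not equal.


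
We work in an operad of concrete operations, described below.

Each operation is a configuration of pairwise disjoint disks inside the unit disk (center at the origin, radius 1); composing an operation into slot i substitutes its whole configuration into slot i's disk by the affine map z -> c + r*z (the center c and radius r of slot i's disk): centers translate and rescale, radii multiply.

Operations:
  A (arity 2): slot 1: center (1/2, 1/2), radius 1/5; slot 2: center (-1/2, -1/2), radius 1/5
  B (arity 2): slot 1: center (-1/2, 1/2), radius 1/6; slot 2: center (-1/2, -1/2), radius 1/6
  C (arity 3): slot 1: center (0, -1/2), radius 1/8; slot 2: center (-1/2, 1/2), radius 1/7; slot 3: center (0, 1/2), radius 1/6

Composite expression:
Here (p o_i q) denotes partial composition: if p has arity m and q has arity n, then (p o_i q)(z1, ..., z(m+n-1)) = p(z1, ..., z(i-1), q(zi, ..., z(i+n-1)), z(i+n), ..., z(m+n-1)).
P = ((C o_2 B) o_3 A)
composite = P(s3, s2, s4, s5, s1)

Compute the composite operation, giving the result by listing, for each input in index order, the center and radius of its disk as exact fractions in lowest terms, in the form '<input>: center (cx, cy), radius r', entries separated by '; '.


Each s-disk chains the slot maps above it in C; radii multiply.
input s3: applying the 1 nested substitution gives center (0, -1/2), radius 1/8
input s2: applying the 2 nested substitutions gives center (-4/7, 4/7), radius 1/42
input s4: applying the 3 nested substitutions gives center (-47/84, 37/84), radius 1/210
input s5: applying the 3 nested substitutions gives center (-7/12, 5/12), radius 1/210
input s1: applying the 1 nested substitution gives center (0, 1/2), radius 1/6

s1: center (0, 1/2), radius 1/6; s2: center (-4/7, 4/7), radius 1/42; s3: center (0, -1/2), radius 1/8; s4: center (-47/84, 37/84), radius 1/210; s5: center (-7/12, 5/12), radius 1/210


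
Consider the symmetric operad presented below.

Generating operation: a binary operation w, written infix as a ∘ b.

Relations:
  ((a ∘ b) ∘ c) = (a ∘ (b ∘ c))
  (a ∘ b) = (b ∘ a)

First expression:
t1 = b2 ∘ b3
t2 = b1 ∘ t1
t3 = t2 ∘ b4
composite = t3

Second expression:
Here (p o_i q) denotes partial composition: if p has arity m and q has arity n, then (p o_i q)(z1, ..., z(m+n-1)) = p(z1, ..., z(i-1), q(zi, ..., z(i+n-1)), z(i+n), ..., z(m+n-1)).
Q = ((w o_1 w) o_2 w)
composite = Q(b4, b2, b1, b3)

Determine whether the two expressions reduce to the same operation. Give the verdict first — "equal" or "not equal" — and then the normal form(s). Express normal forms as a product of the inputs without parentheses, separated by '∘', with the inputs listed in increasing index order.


equal: each reduces to b1 ∘ b2 ∘ b3 ∘ b4

The first expression reduces to b1 ∘ b2 ∘ b3 ∘ b4
The second expression reduces to b1 ∘ b2 ∘ b3 ∘ b4
Identical normal forms: equal.


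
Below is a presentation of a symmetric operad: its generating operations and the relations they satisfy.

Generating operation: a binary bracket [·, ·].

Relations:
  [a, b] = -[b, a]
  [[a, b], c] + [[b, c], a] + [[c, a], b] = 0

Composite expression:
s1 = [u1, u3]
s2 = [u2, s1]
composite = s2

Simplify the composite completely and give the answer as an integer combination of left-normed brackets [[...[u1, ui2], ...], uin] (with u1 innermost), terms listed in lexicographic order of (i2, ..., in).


-[[u1, u3], u2]

Skip Jacobi rewriting: expand, keep u1-initial words, read off terms.
Composite bracket: [u2, [u1, u3]]
Applying ab - ba throughout gives 4 signed words (2^2 = 4).
Words beginning with u1 determine it all:
  sign of u1u3u2 is -1, so it contributes -[[u1, u3], u2]


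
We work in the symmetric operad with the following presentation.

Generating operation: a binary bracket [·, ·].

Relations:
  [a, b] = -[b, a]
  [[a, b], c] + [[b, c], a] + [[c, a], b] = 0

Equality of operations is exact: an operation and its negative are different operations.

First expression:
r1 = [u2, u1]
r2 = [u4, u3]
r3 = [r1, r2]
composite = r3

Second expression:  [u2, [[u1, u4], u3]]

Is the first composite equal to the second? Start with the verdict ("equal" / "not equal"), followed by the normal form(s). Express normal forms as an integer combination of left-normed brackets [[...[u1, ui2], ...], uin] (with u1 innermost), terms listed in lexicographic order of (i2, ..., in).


not equal: they reduce to [[[u1, u2], u3], u4] - [[[u1, u2], u4], u3] and -[[[u1, u4], u3], u2]

In normal form, the first expression is [[[u1, u2], u3], u4] - [[[u1, u2], u4], u3]
In normal form, the second expression is -[[[u1, u4], u3], u2]
Different reductions; not equal.


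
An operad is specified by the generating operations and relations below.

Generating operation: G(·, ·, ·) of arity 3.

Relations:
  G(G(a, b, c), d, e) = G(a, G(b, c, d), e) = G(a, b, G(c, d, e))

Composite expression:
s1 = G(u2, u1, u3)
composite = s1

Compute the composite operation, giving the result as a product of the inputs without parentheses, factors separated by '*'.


Associativity of G dissolves the nesting; only the u-input order survives.
G(u2, u1, u3) spells out as u2 * u1 * u3

u2 * u1 * u3


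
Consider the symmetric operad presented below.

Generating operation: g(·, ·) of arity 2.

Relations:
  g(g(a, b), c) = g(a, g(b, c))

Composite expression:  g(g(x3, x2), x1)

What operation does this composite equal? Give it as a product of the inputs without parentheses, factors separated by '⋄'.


The g-tree's shape is irrelevant; the x-reading-order decides.
g(x3, x2) spells out as x3 ⋄ x2
g(g(x3, x2), x1) spells out as x3 ⋄ x2 ⋄ x1

x3 ⋄ x2 ⋄ x1


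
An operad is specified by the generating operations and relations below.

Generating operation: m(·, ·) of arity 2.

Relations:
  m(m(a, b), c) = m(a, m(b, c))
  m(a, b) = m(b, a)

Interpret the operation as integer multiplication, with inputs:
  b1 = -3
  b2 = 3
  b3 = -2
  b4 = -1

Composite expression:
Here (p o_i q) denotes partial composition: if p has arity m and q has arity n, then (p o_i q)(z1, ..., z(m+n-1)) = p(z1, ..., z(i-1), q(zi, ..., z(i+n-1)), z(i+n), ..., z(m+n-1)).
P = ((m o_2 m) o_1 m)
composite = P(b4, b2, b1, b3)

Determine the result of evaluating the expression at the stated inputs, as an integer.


-18

m(b4, b2) = -3
m(b1, b3) = 6
m(m(b4, b2), m(b1, b3)) = -18
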